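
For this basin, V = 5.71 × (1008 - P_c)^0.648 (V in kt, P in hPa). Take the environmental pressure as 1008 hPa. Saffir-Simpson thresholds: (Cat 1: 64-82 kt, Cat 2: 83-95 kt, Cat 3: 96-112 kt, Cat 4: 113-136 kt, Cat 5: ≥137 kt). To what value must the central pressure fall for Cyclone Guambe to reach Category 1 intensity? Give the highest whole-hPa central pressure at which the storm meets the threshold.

966 hPa

Category 1 begins at V = 64 kt.
Required ΔP = (64/5.71)^(1/0.648) = 11.208^1.543 ≈ 41.65 hPa.
P_c ≤ 1008 − 41.65 = 966.35, so the highest integer P_c is 966 hPa.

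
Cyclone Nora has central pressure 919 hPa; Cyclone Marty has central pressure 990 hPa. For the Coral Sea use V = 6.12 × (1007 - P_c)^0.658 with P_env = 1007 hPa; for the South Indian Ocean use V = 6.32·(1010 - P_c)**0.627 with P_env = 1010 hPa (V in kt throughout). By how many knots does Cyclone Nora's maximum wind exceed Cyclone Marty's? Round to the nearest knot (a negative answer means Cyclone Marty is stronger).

75 kt

Cyclone Nora: ΔP = 88; V ≈ 6.12 × 88^0.658 ≈ 116.47 kt.
Cyclone Marty: ΔP = 20; V ≈ 6.32 × 20^0.627 ≈ 41.35 kt.
Difference ≈ 116.47 − 41.35 = 75.12 → 75 kt.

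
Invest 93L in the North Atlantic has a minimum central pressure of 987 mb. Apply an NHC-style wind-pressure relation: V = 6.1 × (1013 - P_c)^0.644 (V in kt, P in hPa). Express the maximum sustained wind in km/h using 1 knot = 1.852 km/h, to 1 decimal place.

92.1 km/h

ΔP = 1013 − 987 = 26 mb.
V ≈ 6.1 × 26^0.644 = 6.1 × 8.152 ≈ 49.725 kt.
49.725 × 1.852 ≈ 92.09 km/h → 92.1 km/h.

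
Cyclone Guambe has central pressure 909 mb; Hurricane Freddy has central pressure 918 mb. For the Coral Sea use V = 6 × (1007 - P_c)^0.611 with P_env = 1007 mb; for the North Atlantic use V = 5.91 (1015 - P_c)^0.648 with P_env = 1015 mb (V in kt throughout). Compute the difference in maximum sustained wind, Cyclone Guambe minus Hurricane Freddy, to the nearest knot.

Cyclone Guambe: ΔP = 98; V ≈ 6 × 98^0.611 ≈ 98.81 kt.
Hurricane Freddy: ΔP = 97; V ≈ 5.91 × 97^0.648 ≈ 114.56 kt.
Difference ≈ 98.81 − 114.56 = -15.75 → -16 kt.

-16 kt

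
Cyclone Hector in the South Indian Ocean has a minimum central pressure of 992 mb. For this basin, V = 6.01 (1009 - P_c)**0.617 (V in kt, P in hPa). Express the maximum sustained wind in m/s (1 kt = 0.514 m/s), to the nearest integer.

18 m/s

ΔP = 1009 − 992 = 17 mb.
V ≈ 6.01 × 17^0.617 = 6.01 × 5.744 ≈ 34.519 kt.
34.519 × 0.514 ≈ 17.74 m/s → 18 m/s.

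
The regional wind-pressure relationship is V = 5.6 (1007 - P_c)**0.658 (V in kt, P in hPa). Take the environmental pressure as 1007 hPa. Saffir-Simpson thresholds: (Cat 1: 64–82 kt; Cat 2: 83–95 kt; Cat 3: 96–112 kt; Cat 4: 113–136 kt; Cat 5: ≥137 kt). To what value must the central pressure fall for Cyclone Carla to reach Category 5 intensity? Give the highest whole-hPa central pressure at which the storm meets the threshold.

878 hPa

Category 5 begins at V = 137 kt.
Required ΔP = (137/5.6)^(1/0.658) = 24.464^1.520 ≈ 128.89 hPa.
P_c ≤ 1007 − 128.89 = 878.11, so the highest integer P_c is 878 hPa.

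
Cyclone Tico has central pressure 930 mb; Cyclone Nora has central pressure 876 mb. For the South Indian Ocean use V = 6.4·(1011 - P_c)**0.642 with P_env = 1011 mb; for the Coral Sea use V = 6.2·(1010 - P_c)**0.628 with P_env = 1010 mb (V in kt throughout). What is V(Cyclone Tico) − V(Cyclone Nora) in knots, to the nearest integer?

-27 kt

Cyclone Tico: ΔP = 81; V ≈ 6.4 × 81^0.642 ≈ 107.50 kt.
Cyclone Nora: ΔP = 134; V ≈ 6.2 × 134^0.628 ≈ 134.34 kt.
Difference ≈ 107.50 − 134.34 = -26.84 → -27 kt.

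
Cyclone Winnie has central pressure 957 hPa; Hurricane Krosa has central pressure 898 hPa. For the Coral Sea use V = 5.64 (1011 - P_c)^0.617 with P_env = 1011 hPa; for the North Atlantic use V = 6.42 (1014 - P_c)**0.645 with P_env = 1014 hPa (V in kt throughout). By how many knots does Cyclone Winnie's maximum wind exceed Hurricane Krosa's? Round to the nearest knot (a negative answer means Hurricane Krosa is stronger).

Cyclone Winnie: ΔP = 54; V ≈ 5.64 × 54^0.617 ≈ 66.09 kt.
Hurricane Krosa: ΔP = 116; V ≈ 6.42 × 116^0.645 ≈ 137.76 kt.
Difference ≈ 66.09 − 137.76 = -71.67 → -72 kt.

-72 kt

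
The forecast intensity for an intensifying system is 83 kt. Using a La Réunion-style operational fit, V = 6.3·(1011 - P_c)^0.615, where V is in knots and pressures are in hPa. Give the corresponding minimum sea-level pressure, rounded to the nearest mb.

ΔP = (V / 6.3)^(1/0.615) = (83/6.3)^1.626.
83/6.3 = 13.175; 13.175^1.626 ≈ 66.18 mb.
P_c = 1011 − 66.18 = 944.82 ≈ 945 mb.

945 mb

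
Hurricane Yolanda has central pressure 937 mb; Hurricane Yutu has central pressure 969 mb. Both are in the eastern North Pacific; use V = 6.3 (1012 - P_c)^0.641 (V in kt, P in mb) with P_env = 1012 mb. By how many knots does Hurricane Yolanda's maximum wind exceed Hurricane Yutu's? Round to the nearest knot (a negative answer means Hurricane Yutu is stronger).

Hurricane Yolanda: ΔP = 75; V ≈ 6.3 × 75^0.641 ≈ 100.29 kt.
Hurricane Yutu: ΔP = 43; V ≈ 6.3 × 43^0.641 ≈ 70.21 kt.
Difference ≈ 100.29 − 70.21 = 30.08 → 30 kt.

30 kt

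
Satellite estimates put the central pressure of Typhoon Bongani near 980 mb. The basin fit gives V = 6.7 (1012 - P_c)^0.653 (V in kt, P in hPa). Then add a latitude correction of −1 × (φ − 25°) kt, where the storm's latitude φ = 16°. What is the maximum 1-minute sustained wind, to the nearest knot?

73 kt

ΔP = 1012 − 980 = 32 mb.
32^0.653 ≈ 9.613.
V ≈ 6.7 × 9.613 ≈ 64.4 kt.
Latitude correction: −1 × (16 − 25) = 9 kt.
Corrected V ≈ 73.4 kt → 73 kt.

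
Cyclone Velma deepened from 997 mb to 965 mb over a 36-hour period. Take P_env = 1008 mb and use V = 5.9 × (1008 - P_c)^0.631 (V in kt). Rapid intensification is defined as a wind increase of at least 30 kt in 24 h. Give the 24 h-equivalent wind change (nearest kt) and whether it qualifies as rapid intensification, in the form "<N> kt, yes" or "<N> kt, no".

24 kt, no

V₁: ΔP = 11, V ≈ 5.9 × 11^0.631 ≈ 26.79 kt.
V₂: ΔP = 43, V ≈ 5.9 × 43^0.631 ≈ 63.32 kt.
ΔV over 36 h = 36.53 kt → 24 h equivalent = 36.53 × 24/36 ≈ 24.35 kt.
24 kt < 30 kt ⇒ not rapid intensification.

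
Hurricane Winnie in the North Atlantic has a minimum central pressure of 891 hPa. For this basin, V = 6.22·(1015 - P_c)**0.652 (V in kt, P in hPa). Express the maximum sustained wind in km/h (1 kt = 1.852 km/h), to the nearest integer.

267 km/h

ΔP = 1015 − 891 = 124 hPa.
V ≈ 6.22 × 124^0.652 = 6.22 × 23.169 ≈ 144.112 kt.
144.112 × 1.852 ≈ 266.90 km/h → 267 km/h.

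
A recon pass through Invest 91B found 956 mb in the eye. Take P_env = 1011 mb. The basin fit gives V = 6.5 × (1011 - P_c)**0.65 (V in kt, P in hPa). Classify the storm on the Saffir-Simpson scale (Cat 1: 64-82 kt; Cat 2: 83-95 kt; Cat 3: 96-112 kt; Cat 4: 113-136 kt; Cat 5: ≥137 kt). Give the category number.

2

ΔP = 1011 − 956 = 55 mb.
V ≈ 6.5 × 55^0.65 = 6.5 × 13.53 ≈ 88 kt.
88 kt falls in the Category 2 band.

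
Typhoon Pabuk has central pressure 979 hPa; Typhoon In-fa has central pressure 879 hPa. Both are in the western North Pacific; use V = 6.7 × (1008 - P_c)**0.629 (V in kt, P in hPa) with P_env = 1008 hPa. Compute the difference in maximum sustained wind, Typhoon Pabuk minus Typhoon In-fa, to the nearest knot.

-87 kt

Typhoon Pabuk: ΔP = 29; V ≈ 6.7 × 29^0.629 ≈ 55.71 kt.
Typhoon In-fa: ΔP = 129; V ≈ 6.7 × 129^0.629 ≈ 142.44 kt.
Difference ≈ 55.71 − 142.44 = -86.73 → -87 kt.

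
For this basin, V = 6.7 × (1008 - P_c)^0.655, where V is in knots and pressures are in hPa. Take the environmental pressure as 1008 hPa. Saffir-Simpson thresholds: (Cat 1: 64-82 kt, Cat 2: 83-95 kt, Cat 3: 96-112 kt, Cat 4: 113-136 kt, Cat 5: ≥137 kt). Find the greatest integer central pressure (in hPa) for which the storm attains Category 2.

961 hPa

Category 2 begins at V = 83 kt.
Required ΔP = (83/6.7)^(1/0.655) = 12.388^1.527 ≈ 46.63 hPa.
P_c ≤ 1008 − 46.63 = 961.37, so the highest integer P_c is 961 hPa.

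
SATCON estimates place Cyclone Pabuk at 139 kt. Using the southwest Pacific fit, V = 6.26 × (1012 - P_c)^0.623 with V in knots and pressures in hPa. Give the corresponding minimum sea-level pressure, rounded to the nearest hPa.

ΔP = (V / 6.26)^(1/0.623) = (139/6.26)^1.605.
139/6.26 = 22.204; 22.204^1.605 ≈ 144.95 hPa.
P_c = 1012 − 144.95 = 867.05 ≈ 867 hPa.

867 hPa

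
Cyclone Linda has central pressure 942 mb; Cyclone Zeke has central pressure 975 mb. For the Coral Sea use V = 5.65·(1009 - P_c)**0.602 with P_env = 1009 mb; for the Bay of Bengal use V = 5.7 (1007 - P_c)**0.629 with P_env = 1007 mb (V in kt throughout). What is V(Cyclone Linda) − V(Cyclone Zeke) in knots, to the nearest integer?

21 kt

Cyclone Linda: ΔP = 67; V ≈ 5.65 × 67^0.602 ≈ 71.01 kt.
Cyclone Zeke: ΔP = 32; V ≈ 5.7 × 32^0.629 ≈ 50.42 kt.
Difference ≈ 71.01 − 50.42 = 20.59 → 21 kt.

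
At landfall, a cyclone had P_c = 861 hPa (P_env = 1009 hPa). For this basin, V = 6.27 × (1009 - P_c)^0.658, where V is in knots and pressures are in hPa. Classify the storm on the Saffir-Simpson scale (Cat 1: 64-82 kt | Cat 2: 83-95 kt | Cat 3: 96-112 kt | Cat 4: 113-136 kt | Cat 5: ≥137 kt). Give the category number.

ΔP = 1009 − 861 = 148 hPa.
V ≈ 6.27 × 148^0.658 = 6.27 × 26.79 ≈ 168 kt.
168 kt falls in the Category 5 band.

5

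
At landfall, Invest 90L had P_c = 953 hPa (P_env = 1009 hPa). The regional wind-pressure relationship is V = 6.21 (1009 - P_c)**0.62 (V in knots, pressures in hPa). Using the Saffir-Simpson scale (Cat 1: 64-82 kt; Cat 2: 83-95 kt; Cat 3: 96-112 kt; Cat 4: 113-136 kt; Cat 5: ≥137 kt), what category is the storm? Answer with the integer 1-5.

1

ΔP = 1009 − 953 = 56 hPa.
V ≈ 6.21 × 56^0.62 = 6.21 × 12.13 ≈ 75 kt.
75 kt falls in the Category 1 band.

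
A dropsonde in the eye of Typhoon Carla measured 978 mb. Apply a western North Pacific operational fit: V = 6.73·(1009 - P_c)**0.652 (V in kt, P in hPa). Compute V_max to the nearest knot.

63 kt

ΔP = 1009 − 978 = 31 mb.
31^0.652 ≈ 9.384.
V ≈ 6.73 × 9.384 ≈ 63.2 kt.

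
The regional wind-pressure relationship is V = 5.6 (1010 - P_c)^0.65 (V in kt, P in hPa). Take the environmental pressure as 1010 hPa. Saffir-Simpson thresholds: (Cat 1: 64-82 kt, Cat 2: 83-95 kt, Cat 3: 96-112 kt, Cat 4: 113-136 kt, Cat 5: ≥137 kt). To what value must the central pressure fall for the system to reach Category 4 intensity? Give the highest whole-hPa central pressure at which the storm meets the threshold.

Category 4 begins at V = 113 kt.
Required ΔP = (113/5.6)^(1/0.65) = 20.179^1.538 ≈ 101.75 hPa.
P_c ≤ 1010 − 101.75 = 908.25, so the highest integer P_c is 908 hPa.

908 hPa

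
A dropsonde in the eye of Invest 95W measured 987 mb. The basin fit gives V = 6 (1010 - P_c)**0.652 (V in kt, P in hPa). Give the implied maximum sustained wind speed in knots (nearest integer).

46 kt

ΔP = 1010 − 987 = 23 mb.
23^0.652 ≈ 7.724.
V ≈ 6 × 7.724 ≈ 46.3 kt.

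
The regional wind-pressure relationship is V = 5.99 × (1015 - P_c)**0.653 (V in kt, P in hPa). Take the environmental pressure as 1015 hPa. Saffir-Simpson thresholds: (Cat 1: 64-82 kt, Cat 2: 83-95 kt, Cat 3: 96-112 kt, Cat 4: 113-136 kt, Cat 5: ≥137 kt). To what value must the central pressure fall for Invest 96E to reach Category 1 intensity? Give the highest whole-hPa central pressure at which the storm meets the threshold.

Category 1 begins at V = 64 kt.
Required ΔP = (64/5.99)^(1/0.653) = 10.684^1.531 ≈ 37.62 hPa.
P_c ≤ 1015 − 37.62 = 977.38, so the highest integer P_c is 977 hPa.

977 hPa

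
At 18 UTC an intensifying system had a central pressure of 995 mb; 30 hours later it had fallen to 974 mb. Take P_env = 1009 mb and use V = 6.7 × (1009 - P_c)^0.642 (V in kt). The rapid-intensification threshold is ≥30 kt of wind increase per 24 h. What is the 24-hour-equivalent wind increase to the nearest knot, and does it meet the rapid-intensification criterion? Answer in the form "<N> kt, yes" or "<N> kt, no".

23 kt, no

V₁: ΔP = 14, V ≈ 6.7 × 14^0.642 ≈ 36.47 kt.
V₂: ΔP = 35, V ≈ 6.7 × 35^0.642 ≈ 65.67 kt.
ΔV over 30 h = 29.20 kt → 24 h equivalent = 29.20 × 24/30 ≈ 23.36 kt.
23 kt < 30 kt ⇒ not rapid intensification.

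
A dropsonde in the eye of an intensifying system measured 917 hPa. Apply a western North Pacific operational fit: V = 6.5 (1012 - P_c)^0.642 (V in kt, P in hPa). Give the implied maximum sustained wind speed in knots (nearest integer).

ΔP = 1012 − 917 = 95 hPa.
95^0.642 ≈ 18.608.
V ≈ 6.5 × 18.608 ≈ 121.0 kt.

121 kt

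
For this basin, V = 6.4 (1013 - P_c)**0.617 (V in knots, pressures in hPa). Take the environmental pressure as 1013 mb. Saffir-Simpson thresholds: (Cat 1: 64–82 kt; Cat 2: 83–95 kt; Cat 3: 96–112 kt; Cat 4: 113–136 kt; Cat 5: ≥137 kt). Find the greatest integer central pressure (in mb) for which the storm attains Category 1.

971 mb

Category 1 begins at V = 64 kt.
Required ΔP = (64/6.4)^(1/0.617) = 10.000^1.621 ≈ 41.76 mb.
P_c ≤ 1013 − 41.76 = 971.24, so the highest integer P_c is 971 mb.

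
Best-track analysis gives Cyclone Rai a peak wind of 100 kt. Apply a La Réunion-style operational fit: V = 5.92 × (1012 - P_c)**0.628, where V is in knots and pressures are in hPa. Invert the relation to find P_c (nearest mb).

922 mb

ΔP = (V / 5.92)^(1/0.628) = (100/5.92)^1.592.
100/5.92 = 16.892; 16.892^1.592 ≈ 90.14 mb.
P_c = 1012 − 90.14 = 921.86 ≈ 922 mb.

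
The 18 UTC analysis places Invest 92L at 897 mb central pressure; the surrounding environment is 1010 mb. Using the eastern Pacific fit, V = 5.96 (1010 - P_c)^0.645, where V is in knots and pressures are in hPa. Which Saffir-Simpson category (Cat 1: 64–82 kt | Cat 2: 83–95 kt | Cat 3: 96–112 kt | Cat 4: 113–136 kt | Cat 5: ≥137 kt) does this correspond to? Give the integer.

ΔP = 1010 − 897 = 113 mb.
V ≈ 5.96 × 113^0.645 = 5.96 × 21.10 ≈ 126 kt.
126 kt falls in the Category 4 band.

4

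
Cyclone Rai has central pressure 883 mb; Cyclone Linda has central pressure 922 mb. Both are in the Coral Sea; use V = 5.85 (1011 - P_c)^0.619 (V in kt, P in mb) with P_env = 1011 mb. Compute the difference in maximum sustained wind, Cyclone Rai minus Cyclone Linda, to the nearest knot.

24 kt

Cyclone Rai: ΔP = 128; V ≈ 5.85 × 128^0.619 ≈ 117.90 kt.
Cyclone Linda: ΔP = 89; V ≈ 5.85 × 89^0.619 ≈ 94.15 kt.
Difference ≈ 117.90 − 94.15 = 23.75 → 24 kt.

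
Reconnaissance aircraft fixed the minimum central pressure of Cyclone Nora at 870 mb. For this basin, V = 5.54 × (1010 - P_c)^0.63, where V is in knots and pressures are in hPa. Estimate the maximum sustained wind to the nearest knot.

ΔP = 1010 − 870 = 140 mb.
140^0.63 ≈ 22.494.
V ≈ 5.54 × 22.494 ≈ 124.6 kt.

125 kt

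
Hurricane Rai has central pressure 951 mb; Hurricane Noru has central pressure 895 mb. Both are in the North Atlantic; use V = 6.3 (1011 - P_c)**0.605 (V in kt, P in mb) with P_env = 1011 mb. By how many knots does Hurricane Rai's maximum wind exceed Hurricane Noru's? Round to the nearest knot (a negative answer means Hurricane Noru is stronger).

Hurricane Rai: ΔP = 60; V ≈ 6.3 × 60^0.605 ≈ 75.01 kt.
Hurricane Noru: ΔP = 116; V ≈ 6.3 × 116^0.605 ≈ 111.77 kt.
Difference ≈ 75.01 − 111.77 = -36.76 → -37 kt.

-37 kt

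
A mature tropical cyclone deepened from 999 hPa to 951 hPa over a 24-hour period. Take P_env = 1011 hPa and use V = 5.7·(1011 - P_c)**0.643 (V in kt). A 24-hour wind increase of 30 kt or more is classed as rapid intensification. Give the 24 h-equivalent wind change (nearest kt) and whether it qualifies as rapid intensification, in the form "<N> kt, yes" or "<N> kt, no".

51 kt, yes

V₁: ΔP = 12, V ≈ 5.7 × 12^0.643 ≈ 28.17 kt.
V₂: ΔP = 60, V ≈ 5.7 × 60^0.643 ≈ 79.29 kt.
ΔV over 24 h = 51.12 kt → 24 h equivalent = 51.12 × 24/24 ≈ 51.12 kt.
51 kt ≥ 30 kt ⇒ rapid intensification.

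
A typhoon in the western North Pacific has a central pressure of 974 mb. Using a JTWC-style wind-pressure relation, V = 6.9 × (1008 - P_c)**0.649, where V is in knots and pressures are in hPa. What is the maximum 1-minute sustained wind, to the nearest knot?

68 kt

ΔP = 1008 − 974 = 34 mb.
34^0.649 ≈ 9.861.
V ≈ 6.9 × 9.861 ≈ 68.0 kt.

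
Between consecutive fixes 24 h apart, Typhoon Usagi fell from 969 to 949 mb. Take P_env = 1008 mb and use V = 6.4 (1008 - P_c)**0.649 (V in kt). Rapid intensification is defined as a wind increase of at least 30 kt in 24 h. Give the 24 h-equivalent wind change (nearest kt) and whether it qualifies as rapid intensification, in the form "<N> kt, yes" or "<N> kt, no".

V₁: ΔP = 39, V ≈ 6.4 × 39^0.649 ≈ 68.99 kt.
V₂: ΔP = 59, V ≈ 6.4 × 59^0.649 ≈ 90.25 kt.
ΔV over 24 h = 21.26 kt → 24 h equivalent = 21.26 × 24/24 ≈ 21.26 kt.
21 kt < 30 kt ⇒ not rapid intensification.

21 kt, no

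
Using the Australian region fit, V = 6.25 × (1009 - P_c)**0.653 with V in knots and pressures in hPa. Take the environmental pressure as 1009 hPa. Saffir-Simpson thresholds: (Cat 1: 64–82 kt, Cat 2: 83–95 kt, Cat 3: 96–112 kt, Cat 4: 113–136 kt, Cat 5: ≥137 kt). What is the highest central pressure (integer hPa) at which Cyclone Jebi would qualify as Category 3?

943 hPa

Category 3 begins at V = 96 kt.
Required ΔP = (96/6.25)^(1/0.653) = 15.360^1.531 ≈ 65.59 hPa.
P_c ≤ 1009 − 65.59 = 943.41, so the highest integer P_c is 943 hPa.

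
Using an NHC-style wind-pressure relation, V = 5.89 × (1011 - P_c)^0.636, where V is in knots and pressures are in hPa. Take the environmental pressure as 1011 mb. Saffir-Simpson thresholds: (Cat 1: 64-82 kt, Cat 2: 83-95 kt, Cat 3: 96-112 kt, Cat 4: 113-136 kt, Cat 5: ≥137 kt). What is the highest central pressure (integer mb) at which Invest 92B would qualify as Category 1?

Category 1 begins at V = 64 kt.
Required ΔP = (64/5.89)^(1/0.636) = 10.866^1.572 ≈ 42.56 mb.
P_c ≤ 1011 − 42.56 = 968.44, so the highest integer P_c is 968 mb.

968 mb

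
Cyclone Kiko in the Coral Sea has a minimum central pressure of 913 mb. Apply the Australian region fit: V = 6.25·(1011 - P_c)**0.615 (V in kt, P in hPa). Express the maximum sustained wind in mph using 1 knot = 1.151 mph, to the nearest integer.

ΔP = 1011 − 913 = 98 mb.
V ≈ 6.25 × 98^0.615 = 6.25 × 16.773 ≈ 104.830 kt.
104.830 × 1.151 ≈ 120.66 mph → 121 mph.

121 mph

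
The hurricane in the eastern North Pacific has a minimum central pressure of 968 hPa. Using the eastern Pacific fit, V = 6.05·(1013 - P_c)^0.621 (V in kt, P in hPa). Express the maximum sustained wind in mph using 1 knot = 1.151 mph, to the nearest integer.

74 mph

ΔP = 1013 − 968 = 45 hPa.
V ≈ 6.05 × 45^0.621 = 6.05 × 10.633 ≈ 64.328 kt.
64.328 × 1.151 ≈ 74.04 mph → 74 mph.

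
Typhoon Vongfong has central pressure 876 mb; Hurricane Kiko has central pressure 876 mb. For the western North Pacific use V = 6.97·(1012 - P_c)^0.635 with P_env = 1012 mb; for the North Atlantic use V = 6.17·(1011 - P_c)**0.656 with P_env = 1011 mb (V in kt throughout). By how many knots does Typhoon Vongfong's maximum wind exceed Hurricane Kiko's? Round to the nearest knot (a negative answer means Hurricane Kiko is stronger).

4 kt

Typhoon Vongfong: ΔP = 136; V ≈ 6.97 × 136^0.635 ≈ 157.77 kt.
Hurricane Kiko: ΔP = 135; V ≈ 6.17 × 135^0.656 ≈ 154.09 kt.
Difference ≈ 157.77 − 154.09 = 3.68 → 4 kt.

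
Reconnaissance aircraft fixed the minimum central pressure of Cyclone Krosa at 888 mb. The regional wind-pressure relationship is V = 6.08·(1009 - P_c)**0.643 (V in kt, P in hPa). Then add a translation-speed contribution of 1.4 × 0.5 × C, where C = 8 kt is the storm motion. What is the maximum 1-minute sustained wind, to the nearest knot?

138 kt

ΔP = 1009 − 888 = 121 mb.
121^0.643 ≈ 21.839.
V ≈ 6.08 × 21.839 ≈ 132.8 kt.
Translation term: 1.4 × 0.5 × 8 = 5.6 kt.
Corrected V ≈ 138.4 kt → 138 kt.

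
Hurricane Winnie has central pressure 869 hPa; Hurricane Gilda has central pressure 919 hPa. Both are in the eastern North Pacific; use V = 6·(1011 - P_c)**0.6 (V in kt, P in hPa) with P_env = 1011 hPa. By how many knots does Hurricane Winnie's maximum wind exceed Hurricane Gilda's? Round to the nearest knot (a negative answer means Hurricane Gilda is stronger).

27 kt

Hurricane Winnie: ΔP = 142; V ≈ 6 × 142^0.6 ≈ 117.36 kt.
Hurricane Gilda: ΔP = 92; V ≈ 6 × 92^0.6 ≈ 90.45 kt.
Difference ≈ 117.36 − 90.45 = 26.91 → 27 kt.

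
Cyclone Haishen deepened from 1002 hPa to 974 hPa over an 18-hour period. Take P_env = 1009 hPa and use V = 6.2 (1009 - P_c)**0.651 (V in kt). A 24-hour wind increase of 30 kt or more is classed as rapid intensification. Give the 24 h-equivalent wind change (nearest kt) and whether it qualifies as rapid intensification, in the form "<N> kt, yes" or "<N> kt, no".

V₁: ΔP = 7, V ≈ 6.2 × 7^0.651 ≈ 22.01 kt.
V₂: ΔP = 35, V ≈ 6.2 × 35^0.651 ≈ 62.75 kt.
ΔV over 18 h = 40.74 kt → 24 h equivalent = 40.74 × 24/18 ≈ 54.32 kt.
54 kt ≥ 30 kt ⇒ rapid intensification.

54 kt, yes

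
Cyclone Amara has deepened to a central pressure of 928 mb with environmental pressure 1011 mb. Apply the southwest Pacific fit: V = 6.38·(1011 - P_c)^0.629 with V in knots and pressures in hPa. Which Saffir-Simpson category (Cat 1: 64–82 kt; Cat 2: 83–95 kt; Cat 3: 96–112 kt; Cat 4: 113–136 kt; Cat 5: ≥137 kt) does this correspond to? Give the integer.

ΔP = 1011 − 928 = 83 mb.
V ≈ 6.38 × 83^0.629 = 6.38 × 16.11 ≈ 103 kt.
103 kt falls in the Category 3 band.

3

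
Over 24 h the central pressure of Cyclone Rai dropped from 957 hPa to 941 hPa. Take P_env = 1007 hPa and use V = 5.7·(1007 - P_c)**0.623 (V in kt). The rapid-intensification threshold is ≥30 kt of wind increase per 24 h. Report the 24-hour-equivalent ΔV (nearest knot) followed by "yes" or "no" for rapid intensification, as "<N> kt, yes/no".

V₁: ΔP = 50, V ≈ 5.7 × 50^0.623 ≈ 65.21 kt.
V₂: ΔP = 66, V ≈ 5.7 × 66^0.623 ≈ 77.53 kt.
ΔV over 24 h = 12.32 kt → 24 h equivalent = 12.32 × 24/24 ≈ 12.32 kt.
12 kt < 30 kt ⇒ not rapid intensification.

12 kt, no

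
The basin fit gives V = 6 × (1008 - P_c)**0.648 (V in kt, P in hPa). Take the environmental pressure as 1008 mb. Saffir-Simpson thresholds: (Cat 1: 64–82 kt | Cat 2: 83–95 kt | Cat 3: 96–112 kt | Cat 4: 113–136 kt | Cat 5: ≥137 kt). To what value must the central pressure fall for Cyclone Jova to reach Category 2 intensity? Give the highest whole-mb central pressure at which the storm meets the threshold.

950 mb

Category 2 begins at V = 83 kt.
Required ΔP = (83/6)^(1/0.648) = 13.833^1.543 ≈ 57.64 mb.
P_c ≤ 1008 − 57.64 = 950.36, so the highest integer P_c is 950 mb.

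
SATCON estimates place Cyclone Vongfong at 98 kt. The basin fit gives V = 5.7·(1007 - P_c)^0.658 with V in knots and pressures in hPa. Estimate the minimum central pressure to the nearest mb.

932 mb

ΔP = (V / 5.7)^(1/0.658) = (98/5.7)^1.520.
98/5.7 = 17.193; 17.193^1.520 ≈ 75.41 mb.
P_c = 1007 − 75.41 = 931.59 ≈ 932 mb.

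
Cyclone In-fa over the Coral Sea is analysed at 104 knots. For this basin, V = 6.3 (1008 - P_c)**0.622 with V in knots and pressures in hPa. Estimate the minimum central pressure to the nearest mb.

917 mb

ΔP = (V / 6.3)^(1/0.622) = (104/6.3)^1.608.
104/6.3 = 16.508; 16.508^1.608 ≈ 90.72 mb.
P_c = 1008 − 90.72 = 917.28 ≈ 917 mb.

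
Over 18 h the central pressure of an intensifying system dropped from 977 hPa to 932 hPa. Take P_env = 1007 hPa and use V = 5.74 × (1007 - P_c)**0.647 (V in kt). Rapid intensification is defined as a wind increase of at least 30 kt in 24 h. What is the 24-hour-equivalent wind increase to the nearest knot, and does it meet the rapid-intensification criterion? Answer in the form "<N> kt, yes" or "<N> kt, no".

56 kt, yes

V₁: ΔP = 30, V ≈ 5.74 × 30^0.647 ≈ 51.83 kt.
V₂: ΔP = 75, V ≈ 5.74 × 75^0.647 ≈ 93.77 kt.
ΔV over 18 h = 41.94 kt → 24 h equivalent = 41.94 × 24/18 ≈ 55.92 kt.
56 kt ≥ 30 kt ⇒ rapid intensification.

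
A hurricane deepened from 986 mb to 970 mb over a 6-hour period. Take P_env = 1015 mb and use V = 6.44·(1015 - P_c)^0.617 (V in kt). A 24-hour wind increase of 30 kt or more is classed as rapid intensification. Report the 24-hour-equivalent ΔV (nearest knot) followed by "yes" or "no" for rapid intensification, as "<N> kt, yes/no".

V₁: ΔP = 29, V ≈ 6.44 × 29^0.617 ≈ 51.43 kt.
V₂: ΔP = 45, V ≈ 6.44 × 45^0.617 ≈ 67.44 kt.
ΔV over 6 h = 16.01 kt → 24 h equivalent = 16.01 × 24/6 ≈ 64.04 kt.
64 kt ≥ 30 kt ⇒ rapid intensification.

64 kt, yes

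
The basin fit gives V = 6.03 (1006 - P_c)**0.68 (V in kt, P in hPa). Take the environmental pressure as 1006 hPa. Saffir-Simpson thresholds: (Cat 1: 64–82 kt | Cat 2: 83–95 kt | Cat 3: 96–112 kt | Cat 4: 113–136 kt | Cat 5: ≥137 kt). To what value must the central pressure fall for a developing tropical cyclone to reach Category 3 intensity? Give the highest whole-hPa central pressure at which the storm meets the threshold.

Category 3 begins at V = 96 kt.
Required ΔP = (96/6.03)^(1/0.68) = 15.920^1.471 ≈ 58.56 hPa.
P_c ≤ 1006 − 58.56 = 947.44, so the highest integer P_c is 947 hPa.

947 hPa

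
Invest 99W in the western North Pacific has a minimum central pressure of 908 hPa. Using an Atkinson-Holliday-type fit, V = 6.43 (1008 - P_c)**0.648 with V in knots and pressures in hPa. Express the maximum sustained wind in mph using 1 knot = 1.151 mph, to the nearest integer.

ΔP = 1008 − 908 = 100 hPa.
V ≈ 6.43 × 100^0.648 = 6.43 × 19.770 ≈ 127.119 kt.
127.119 × 1.151 ≈ 146.31 mph → 146 mph.

146 mph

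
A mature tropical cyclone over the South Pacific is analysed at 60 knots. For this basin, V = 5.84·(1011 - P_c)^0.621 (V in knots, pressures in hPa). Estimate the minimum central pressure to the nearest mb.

ΔP = (V / 5.84)^(1/0.621) = (60/5.84)^1.610.
60/5.84 = 10.274; 10.274^1.610 ≈ 42.58 mb.
P_c = 1011 − 42.58 = 968.42 ≈ 968 mb.

968 mb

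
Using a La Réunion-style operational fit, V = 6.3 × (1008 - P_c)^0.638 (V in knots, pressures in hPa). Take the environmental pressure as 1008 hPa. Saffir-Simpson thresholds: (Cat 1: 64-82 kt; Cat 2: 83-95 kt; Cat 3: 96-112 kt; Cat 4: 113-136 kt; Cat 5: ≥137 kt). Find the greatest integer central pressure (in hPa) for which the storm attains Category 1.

Category 1 begins at V = 64 kt.
Required ΔP = (64/6.3)^(1/0.638) = 10.159^1.567 ≈ 37.85 hPa.
P_c ≤ 1008 − 37.85 = 970.15, so the highest integer P_c is 970 hPa.

970 hPa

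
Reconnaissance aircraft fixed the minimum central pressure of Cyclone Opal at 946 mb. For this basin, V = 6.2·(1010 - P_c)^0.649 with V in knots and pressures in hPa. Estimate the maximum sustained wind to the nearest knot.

ΔP = 1010 − 946 = 64 mb.
64^0.649 ≈ 14.867.
V ≈ 6.2 × 14.867 ≈ 92.2 kt.

92 kt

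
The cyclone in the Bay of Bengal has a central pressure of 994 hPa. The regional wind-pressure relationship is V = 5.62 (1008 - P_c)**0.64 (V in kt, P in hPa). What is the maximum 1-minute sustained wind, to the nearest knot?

30 kt

ΔP = 1008 − 994 = 14 hPa.
14^0.64 ≈ 5.414.
V ≈ 5.62 × 5.414 ≈ 30.4 kt.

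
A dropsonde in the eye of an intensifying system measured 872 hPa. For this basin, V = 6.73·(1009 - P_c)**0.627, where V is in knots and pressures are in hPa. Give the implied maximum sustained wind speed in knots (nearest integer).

147 kt

ΔP = 1009 − 872 = 137 hPa.
137^0.627 ≈ 21.864.
V ≈ 6.73 × 21.864 ≈ 147.1 kt.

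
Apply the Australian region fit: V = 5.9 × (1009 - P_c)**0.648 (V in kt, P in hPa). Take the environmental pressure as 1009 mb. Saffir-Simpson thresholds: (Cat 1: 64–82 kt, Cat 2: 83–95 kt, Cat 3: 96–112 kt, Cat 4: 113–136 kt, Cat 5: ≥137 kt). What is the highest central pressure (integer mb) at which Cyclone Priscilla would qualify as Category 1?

969 mb

Category 1 begins at V = 64 kt.
Required ΔP = (64/5.9)^(1/0.648) = 10.847^1.543 ≈ 39.60 mb.
P_c ≤ 1009 − 39.60 = 969.40, so the highest integer P_c is 969 mb.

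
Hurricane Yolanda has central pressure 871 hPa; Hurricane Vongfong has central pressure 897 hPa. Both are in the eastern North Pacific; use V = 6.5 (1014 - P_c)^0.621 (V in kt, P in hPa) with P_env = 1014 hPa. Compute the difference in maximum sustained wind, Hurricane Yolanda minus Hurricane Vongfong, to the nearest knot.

17 kt

Hurricane Yolanda: ΔP = 143; V ≈ 6.5 × 143^0.621 ≈ 141.70 kt.
Hurricane Vongfong: ΔP = 117; V ≈ 6.5 × 117^0.621 ≈ 125.10 kt.
Difference ≈ 141.70 − 125.10 = 16.60 → 17 kt.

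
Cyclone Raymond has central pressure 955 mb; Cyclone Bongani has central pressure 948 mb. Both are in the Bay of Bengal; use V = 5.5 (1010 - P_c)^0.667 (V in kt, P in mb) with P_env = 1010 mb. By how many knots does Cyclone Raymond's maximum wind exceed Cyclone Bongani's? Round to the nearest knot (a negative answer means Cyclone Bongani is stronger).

-7 kt

Cyclone Raymond: ΔP = 55; V ≈ 5.5 × 55^0.667 ≈ 79.65 kt.
Cyclone Bongani: ΔP = 62; V ≈ 5.5 × 62^0.667 ≈ 86.28 kt.
Difference ≈ 79.65 − 86.28 = -6.63 → -7 kt.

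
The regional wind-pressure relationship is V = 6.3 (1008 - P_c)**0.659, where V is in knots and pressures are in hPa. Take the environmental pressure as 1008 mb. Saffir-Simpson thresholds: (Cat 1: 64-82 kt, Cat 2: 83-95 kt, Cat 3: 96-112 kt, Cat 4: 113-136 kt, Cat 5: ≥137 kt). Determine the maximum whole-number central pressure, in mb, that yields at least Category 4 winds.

928 mb

Category 4 begins at V = 113 kt.
Required ΔP = (113/6.3)^(1/0.659) = 17.937^1.517 ≈ 79.89 mb.
P_c ≤ 1008 − 79.89 = 928.11, so the highest integer P_c is 928 mb.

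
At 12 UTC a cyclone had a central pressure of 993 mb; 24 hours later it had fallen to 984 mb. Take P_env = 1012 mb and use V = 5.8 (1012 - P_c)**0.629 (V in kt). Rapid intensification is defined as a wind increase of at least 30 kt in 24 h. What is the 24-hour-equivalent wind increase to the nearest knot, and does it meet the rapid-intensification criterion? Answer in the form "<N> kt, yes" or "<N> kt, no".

V₁: ΔP = 19, V ≈ 5.8 × 19^0.629 ≈ 36.96 kt.
V₂: ΔP = 28, V ≈ 5.8 × 28^0.629 ≈ 47.17 kt.
ΔV over 24 h = 10.21 kt → 24 h equivalent = 10.21 × 24/24 ≈ 10.21 kt.
10 kt < 30 kt ⇒ not rapid intensification.

10 kt, no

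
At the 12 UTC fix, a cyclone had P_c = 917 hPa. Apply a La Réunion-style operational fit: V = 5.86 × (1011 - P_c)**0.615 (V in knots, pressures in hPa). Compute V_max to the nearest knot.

ΔP = 1011 − 917 = 94 hPa.
94^0.615 ≈ 16.348.
V ≈ 5.86 × 16.348 ≈ 95.8 kt.

96 kt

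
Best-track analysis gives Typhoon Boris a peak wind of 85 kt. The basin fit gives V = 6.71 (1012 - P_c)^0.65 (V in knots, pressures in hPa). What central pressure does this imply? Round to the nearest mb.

962 mb

ΔP = (V / 6.71)^(1/0.65) = (85/6.71)^1.538.
85/6.71 = 12.668; 12.668^1.538 ≈ 49.71 mb.
P_c = 1012 − 49.71 = 962.29 ≈ 962 mb.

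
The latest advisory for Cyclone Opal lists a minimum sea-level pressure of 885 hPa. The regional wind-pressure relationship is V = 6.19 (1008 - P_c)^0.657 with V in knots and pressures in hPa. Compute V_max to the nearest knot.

146 kt

ΔP = 1008 − 885 = 123 hPa.
123^0.657 ≈ 23.608.
V ≈ 6.19 × 23.608 ≈ 146.1 kt.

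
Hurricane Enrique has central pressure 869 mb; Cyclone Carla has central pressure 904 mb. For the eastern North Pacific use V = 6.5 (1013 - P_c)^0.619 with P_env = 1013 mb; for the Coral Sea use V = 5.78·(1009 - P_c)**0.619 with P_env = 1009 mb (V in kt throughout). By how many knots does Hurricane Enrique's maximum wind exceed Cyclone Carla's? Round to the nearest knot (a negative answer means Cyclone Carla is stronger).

38 kt

Hurricane Enrique: ΔP = 144; V ≈ 6.5 × 144^0.619 ≈ 140.91 kt.
Cyclone Carla: ΔP = 105; V ≈ 5.78 × 105^0.619 ≈ 103.05 kt.
Difference ≈ 140.91 − 103.05 = 37.86 → 38 kt.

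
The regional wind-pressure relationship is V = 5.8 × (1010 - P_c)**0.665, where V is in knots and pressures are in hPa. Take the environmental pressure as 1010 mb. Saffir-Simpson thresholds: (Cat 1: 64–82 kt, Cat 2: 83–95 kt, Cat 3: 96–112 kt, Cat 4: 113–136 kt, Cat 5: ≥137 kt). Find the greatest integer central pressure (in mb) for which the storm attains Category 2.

955 mb

Category 2 begins at V = 83 kt.
Required ΔP = (83/5.8)^(1/0.665) = 14.310^1.504 ≈ 54.68 mb.
P_c ≤ 1010 − 54.68 = 955.32, so the highest integer P_c is 955 mb.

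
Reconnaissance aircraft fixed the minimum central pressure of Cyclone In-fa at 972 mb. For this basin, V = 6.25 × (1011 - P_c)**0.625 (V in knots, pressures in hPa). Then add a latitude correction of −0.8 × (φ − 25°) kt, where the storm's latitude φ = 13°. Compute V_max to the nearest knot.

71 kt

ΔP = 1011 − 972 = 39 mb.
39^0.625 ≈ 9.872.
V ≈ 6.25 × 9.872 ≈ 61.7 kt.
Latitude correction: −0.8 × (13 − 25) = 9.6 kt.
Corrected V ≈ 71.3 kt → 71 kt.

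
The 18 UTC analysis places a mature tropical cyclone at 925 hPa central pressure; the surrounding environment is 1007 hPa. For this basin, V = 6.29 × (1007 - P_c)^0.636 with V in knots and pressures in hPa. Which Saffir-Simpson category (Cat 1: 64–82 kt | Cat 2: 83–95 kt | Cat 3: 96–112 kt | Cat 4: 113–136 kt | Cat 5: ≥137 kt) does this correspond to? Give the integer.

ΔP = 1007 − 925 = 82 hPa.
V ≈ 6.29 × 82^0.636 = 6.29 × 16.49 ≈ 104 kt.
104 kt falls in the Category 3 band.

3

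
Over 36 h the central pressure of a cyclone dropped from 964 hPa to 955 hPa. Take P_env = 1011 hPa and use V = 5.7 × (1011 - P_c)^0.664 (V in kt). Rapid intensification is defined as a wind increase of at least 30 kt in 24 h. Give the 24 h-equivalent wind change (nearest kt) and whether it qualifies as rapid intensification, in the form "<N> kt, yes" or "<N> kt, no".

6 kt, no

V₁: ΔP = 47, V ≈ 5.7 × 47^0.664 ≈ 73.48 kt.
V₂: ΔP = 56, V ≈ 5.7 × 56^0.664 ≈ 82.54 kt.
ΔV over 36 h = 9.06 kt → 24 h equivalent = 9.06 × 24/36 ≈ 6.04 kt.
6 kt < 30 kt ⇒ not rapid intensification.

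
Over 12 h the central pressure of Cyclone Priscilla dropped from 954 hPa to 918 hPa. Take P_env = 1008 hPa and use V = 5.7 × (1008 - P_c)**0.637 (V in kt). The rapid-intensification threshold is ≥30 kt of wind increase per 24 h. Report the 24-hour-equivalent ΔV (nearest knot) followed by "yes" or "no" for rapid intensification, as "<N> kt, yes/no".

V₁: ΔP = 54, V ≈ 5.7 × 54^0.637 ≈ 72.35 kt.
V₂: ΔP = 90, V ≈ 5.7 × 90^0.637 ≈ 100.17 kt.
ΔV over 12 h = 27.82 kt → 24 h equivalent = 27.82 × 24/12 ≈ 55.64 kt.
56 kt ≥ 30 kt ⇒ rapid intensification.

56 kt, yes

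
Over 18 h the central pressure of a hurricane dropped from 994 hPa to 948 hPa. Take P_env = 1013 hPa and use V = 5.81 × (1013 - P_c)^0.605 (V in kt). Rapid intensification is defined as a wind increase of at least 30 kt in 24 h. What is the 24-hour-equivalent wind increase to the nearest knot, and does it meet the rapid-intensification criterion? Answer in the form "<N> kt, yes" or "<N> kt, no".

V₁: ΔP = 19, V ≈ 5.81 × 19^0.605 ≈ 34.50 kt.
V₂: ΔP = 65, V ≈ 5.81 × 65^0.605 ≈ 72.61 kt.
ΔV over 18 h = 38.11 kt → 24 h equivalent = 38.11 × 24/18 ≈ 50.81 kt.
51 kt ≥ 30 kt ⇒ rapid intensification.

51 kt, yes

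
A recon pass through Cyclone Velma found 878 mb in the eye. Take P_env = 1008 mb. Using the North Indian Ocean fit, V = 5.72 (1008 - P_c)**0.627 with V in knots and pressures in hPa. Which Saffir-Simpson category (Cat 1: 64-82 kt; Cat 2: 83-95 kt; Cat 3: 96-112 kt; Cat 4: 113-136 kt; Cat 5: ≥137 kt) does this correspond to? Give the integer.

4

ΔP = 1008 − 878 = 130 mb.
V ≈ 5.72 × 130^0.627 = 5.72 × 21.16 ≈ 121 kt.
121 kt falls in the Category 4 band.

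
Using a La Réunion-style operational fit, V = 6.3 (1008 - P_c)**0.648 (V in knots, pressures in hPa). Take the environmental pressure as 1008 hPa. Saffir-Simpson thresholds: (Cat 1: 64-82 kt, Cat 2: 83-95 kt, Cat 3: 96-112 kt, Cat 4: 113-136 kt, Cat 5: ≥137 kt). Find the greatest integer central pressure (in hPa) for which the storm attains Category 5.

Category 5 begins at V = 137 kt.
Required ΔP = (137/6.3)^(1/0.648) = 21.746^1.543 ≈ 115.84 hPa.
P_c ≤ 1008 − 115.84 = 892.16, so the highest integer P_c is 892 hPa.

892 hPa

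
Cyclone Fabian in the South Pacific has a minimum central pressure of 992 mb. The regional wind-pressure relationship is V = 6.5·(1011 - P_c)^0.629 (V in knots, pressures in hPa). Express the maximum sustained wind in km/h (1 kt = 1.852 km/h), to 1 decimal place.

ΔP = 1011 − 992 = 19 mb.
V ≈ 6.5 × 19^0.629 = 6.5 × 6.373 ≈ 41.424 kt.
41.424 × 1.852 ≈ 76.72 km/h → 76.7 km/h.

76.7 km/h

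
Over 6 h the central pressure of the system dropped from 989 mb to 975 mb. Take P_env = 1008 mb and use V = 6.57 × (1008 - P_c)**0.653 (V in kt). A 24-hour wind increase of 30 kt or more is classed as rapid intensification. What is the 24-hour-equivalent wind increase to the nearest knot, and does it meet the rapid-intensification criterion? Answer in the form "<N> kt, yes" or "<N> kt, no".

V₁: ΔP = 19, V ≈ 6.57 × 19^0.653 ≈ 44.94 kt.
V₂: ΔP = 33, V ≈ 6.57 × 33^0.653 ≈ 64.44 kt.
ΔV over 6 h = 19.50 kt → 24 h equivalent = 19.50 × 24/6 ≈ 78.00 kt.
78 kt ≥ 30 kt ⇒ rapid intensification.

78 kt, yes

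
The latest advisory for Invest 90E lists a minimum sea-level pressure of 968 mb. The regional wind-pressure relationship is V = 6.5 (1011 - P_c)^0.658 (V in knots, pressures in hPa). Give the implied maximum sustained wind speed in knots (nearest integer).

ΔP = 1011 − 968 = 43 mb.
43^0.658 ≈ 11.880.
V ≈ 6.5 × 11.880 ≈ 77.2 kt.

77 kt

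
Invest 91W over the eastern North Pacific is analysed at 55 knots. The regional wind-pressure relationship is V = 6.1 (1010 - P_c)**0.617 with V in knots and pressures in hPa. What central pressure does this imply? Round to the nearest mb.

975 mb

ΔP = (V / 6.1)^(1/0.617) = (55/6.1)^1.621.
55/6.1 = 9.016; 9.016^1.621 ≈ 35.31 mb.
P_c = 1010 − 35.31 = 974.69 ≈ 975 mb.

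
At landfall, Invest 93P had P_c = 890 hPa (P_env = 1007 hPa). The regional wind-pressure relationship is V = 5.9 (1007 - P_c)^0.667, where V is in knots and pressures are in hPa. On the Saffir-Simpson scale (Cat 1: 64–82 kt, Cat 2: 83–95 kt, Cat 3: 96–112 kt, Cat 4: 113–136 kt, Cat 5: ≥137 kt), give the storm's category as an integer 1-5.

5

ΔP = 1007 − 890 = 117 hPa.
V ≈ 5.9 × 117^0.667 = 5.9 × 23.96 ≈ 141 kt.
141 kt falls in the Category 5 band.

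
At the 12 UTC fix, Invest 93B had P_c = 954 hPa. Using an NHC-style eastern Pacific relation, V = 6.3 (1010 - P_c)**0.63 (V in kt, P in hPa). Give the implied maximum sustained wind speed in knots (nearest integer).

80 kt

ΔP = 1010 − 954 = 56 hPa.
56^0.63 ≈ 12.629.
V ≈ 6.3 × 12.629 ≈ 79.6 kt.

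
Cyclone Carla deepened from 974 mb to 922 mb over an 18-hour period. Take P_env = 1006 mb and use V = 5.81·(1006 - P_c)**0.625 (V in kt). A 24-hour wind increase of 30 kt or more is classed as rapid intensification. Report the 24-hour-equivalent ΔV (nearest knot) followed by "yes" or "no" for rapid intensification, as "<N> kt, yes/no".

56 kt, yes

V₁: ΔP = 32, V ≈ 5.81 × 32^0.625 ≈ 50.69 kt.
V₂: ΔP = 84, V ≈ 5.81 × 84^0.625 ≈ 92.65 kt.
ΔV over 18 h = 41.96 kt → 24 h equivalent = 41.96 × 24/18 ≈ 55.95 kt.
56 kt ≥ 30 kt ⇒ rapid intensification.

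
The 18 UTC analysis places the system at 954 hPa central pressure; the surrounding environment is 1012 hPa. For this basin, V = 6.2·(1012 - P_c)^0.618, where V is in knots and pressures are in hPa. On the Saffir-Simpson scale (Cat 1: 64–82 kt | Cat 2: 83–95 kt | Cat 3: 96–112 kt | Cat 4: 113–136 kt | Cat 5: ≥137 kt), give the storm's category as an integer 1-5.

1

ΔP = 1012 − 954 = 58 hPa.
V ≈ 6.2 × 58^0.618 = 6.2 × 12.30 ≈ 76 kt.
76 kt falls in the Category 1 band.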